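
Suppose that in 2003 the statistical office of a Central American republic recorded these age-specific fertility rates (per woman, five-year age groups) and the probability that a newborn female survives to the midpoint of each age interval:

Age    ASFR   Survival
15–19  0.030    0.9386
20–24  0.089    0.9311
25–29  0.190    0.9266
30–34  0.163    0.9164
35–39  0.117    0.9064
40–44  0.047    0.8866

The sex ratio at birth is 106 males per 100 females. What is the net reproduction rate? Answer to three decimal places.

Proportion female at birth = 100 / (100 + 106) = 0.48544.
Weighting each age-specific rate by interval width and survival:
  15–19: 5 × 0.030 × 0.9386 = 0.14079
  20–24: 5 × 0.089 × 0.9311 = 0.41434
  25–29: 5 × 0.190 × 0.9266 = 0.88027
  30–34: 5 × 0.163 × 0.9164 = 0.74687
  35–39: 5 × 0.117 × 0.9064 = 0.53024
  40–44: 5 × 0.047 × 0.8866 = 0.20835
Sum = 2.92086
NRR = 0.48544 × 2.92086 = 1.41790

1.418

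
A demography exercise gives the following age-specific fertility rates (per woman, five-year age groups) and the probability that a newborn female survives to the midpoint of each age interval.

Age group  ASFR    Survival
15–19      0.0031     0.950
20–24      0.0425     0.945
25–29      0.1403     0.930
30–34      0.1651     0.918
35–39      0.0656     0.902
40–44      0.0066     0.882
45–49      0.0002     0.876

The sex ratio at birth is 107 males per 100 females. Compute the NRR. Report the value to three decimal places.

0.943

Proportion female at birth = 100 / (100 + 107) = 0.48309.
Each age group contributes 5 × ASFR × survival:
  15–19: 5 × 0.0031 × 0.950 = 0.01473
  20–24: 5 × 0.0425 × 0.945 = 0.20081
  25–29: 5 × 0.1403 × 0.930 = 0.65240
  30–34: 5 × 0.1651 × 0.918 = 0.75781
  35–39: 5 × 0.0656 × 0.902 = 0.29586
  40–44: 5 × 0.0066 × 0.882 = 0.02911
  45–49: 5 × 0.0002 × 0.876 = 0.00088
Sum = 1.95160
NRR = 0.48309 × 1.95160 = 0.94280
NRR < 1, so the cohort does not fully replace itself.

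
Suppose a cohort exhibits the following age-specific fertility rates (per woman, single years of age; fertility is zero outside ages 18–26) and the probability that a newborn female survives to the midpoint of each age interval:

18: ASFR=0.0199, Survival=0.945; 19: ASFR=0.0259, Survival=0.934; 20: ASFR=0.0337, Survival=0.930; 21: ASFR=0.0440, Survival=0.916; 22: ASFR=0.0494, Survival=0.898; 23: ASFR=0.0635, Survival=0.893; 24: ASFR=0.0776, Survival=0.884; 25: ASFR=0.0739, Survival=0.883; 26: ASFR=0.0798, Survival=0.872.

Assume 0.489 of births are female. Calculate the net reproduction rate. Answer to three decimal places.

0.205

Proportion female at birth = 0.489.
Survival-weighted fertility by age (1·fₓ·Sₓ):
  18: 1 × 0.0199 × 0.945 = 0.01881
  19: 1 × 0.0259 × 0.934 = 0.02419
  20: 1 × 0.0337 × 0.930 = 0.03134
  21: 1 × 0.0440 × 0.916 = 0.04030
  22: 1 × 0.0494 × 0.898 = 0.04436
  23: 1 × 0.0635 × 0.893 = 0.05671
  24: 1 × 0.0776 × 0.884 = 0.06860
  25: 1 × 0.0739 × 0.883 = 0.06525
  26: 1 × 0.0798 × 0.872 = 0.06959
Sum = 0.41915
NRR = 0.489 × 0.41915 = 0.20496
An NRR under 1 implies long-run decline under these rates.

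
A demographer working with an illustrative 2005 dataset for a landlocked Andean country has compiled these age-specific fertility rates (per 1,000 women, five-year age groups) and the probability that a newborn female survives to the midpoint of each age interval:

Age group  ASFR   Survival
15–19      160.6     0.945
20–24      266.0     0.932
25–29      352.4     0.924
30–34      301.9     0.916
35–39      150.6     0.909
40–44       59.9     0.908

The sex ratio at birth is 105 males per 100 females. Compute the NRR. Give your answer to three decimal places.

Proportion female at birth = 100 / (100 + 105) = 0.48780.
Survival-weighted fertility by age (5·fₓ·Sₓ):
  15–19: 5 × 160.6/1000 × 0.945 = 0.75884
  20–24: 5 × 266.0/1000 × 0.932 = 1.23956
  25–29: 5 × 352.4/1000 × 0.924 = 1.62809
  30–34: 5 × 301.9/1000 × 0.916 = 1.38270
  35–39: 5 × 150.6/1000 × 0.909 = 0.68448
  40–44: 5 × 59.9/1000 × 0.908 = 0.27195
Sum = 5.96562
NRR = 0.48780 × 5.96562 = 2.91003
An NRR exceeding 1 indicates intrinsic growth under these rates.

2.910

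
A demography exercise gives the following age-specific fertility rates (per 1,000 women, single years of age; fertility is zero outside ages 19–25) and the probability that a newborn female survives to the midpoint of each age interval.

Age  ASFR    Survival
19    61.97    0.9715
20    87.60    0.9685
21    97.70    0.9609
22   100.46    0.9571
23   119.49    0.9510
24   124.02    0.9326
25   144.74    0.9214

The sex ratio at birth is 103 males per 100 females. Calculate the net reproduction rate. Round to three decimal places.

Proportion female at birth = 100 / (100 + 103) = 0.49261.
Each age group contributes 1 × ASFR × survival:
  19: 1 × 61.97/1000 × 0.9715 = 0.06020
  20: 1 × 87.60/1000 × 0.9685 = 0.08484
  21: 1 × 97.70/1000 × 0.9609 = 0.09388
  22: 1 × 100.46/1000 × 0.9571 = 0.09615
  23: 1 × 119.49/1000 × 0.9510 = 0.11363
  24: 1 × 124.02/1000 × 0.9326 = 0.11566
  25: 1 × 144.74/1000 × 0.9214 = 0.13336
Sum = 0.69772
NRR = 0.49261 × 0.69772 = 0.34370
NRR < 1, so the cohort does not fully replace itself.

0.344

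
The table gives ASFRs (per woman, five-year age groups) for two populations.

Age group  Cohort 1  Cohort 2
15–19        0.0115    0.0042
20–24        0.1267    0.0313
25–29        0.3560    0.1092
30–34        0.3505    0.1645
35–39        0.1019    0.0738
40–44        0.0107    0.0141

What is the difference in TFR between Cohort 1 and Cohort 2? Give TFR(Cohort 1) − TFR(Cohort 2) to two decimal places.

2.80

Cohort 1:
  Sum of ASFRs = 0.0115 + 0.1267 + 0.3560 + 0.3505 + 0.1019 + 0.0107 = 0.9573
  TFR = 5 × 0.9573 = 4.7865
Cohort 2:
  Sum of ASFRs = 0.0042 + 0.0313 + 0.1092 + 0.1645 + 0.0738 + 0.0141 = 0.3971
  TFR = 5 × 0.3971 = 1.9855
Difference = 4.7865 − 1.9855 = 2.801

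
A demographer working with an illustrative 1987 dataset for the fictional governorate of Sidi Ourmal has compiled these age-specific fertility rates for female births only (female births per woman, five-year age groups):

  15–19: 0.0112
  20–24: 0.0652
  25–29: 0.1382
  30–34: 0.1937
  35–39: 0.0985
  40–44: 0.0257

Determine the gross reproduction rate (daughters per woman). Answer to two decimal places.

2.66

Sum of female ASFRs = 0.0112 + 0.0652 + 0.1382 + 0.1937 + 0.0985 + 0.0257 = 0.5325
GRR = 5 × 0.5325 = 2.6625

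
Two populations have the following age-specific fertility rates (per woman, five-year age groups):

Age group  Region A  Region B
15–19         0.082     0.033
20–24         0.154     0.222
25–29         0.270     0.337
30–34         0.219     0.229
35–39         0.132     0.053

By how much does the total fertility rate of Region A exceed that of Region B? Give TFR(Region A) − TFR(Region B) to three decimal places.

Region A:
  Sum of ASFRs = 0.082 + 0.154 + 0.270 + 0.219 + 0.132 = 0.857
  TFR = 5 × 0.857 = 4.285
Region B:
  Sum of ASFRs = 0.033 + 0.222 + 0.337 + 0.229 + 0.053 = 0.874
  TFR = 5 × 0.874 = 4.37
Difference = 4.285 − 4.37 = -0.085

-0.085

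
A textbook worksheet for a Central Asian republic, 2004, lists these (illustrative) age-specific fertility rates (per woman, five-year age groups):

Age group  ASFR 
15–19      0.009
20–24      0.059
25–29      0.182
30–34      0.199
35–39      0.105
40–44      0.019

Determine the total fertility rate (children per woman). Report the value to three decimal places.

2.865

Sum of ASFRs = 0.009 + 0.059 + 0.182 + 0.199 + 0.105 + 0.019 = 0.573
TFR = 5 × 0.573 = 2.865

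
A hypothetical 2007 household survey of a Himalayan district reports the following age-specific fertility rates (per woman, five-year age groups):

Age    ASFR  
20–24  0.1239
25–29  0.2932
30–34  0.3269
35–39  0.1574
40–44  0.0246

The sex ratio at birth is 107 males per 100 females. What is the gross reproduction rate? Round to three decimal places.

2.237

Proportion female at birth = 100 / (100 + 107) = 0.48309.
Sum of ASFRs = 0.1239 + 0.2932 + 0.3269 + 0.1574 + 0.0246 = 0.9260
TFR = 5 × 0.9260 = 4.63
GRR = 0.48309 × 4.63 = 2.23671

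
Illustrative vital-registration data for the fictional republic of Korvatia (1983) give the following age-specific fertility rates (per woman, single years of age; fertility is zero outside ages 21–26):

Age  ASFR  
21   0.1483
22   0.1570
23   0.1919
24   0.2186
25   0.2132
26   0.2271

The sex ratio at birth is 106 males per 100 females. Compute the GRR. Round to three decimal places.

0.561

Proportion female at birth = 100 / (100 + 106) = 0.48544.
Sum of ASFRs = 0.1483 + 0.1570 + 0.1919 + 0.2186 + 0.2132 + 0.2271 = 1.1561
TFR = 1.1561
GRR = 0.48544 × 1.1561 = 0.56122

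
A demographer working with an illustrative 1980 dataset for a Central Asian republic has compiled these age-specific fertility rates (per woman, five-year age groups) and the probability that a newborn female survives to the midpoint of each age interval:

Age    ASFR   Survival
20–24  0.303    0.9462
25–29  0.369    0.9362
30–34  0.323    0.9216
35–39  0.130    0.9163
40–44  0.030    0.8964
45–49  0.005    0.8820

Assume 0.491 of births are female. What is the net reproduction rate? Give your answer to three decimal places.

2.652

Proportion female at birth = 0.491.
Per-age-group product (5 × ASFR × survival probability):
  20–24: 5 × 0.303 × 0.9462 = 1.43349
  25–29: 5 × 0.369 × 0.9362 = 1.72729
  30–34: 5 × 0.323 × 0.9216 = 1.48838
  35–39: 5 × 0.130 × 0.9163 = 0.59560
  40–44: 5 × 0.030 × 0.8964 = 0.13446
  45–49: 5 × 0.005 × 0.8820 = 0.02205
Sum = 5.40127
NRR = 0.491 × 5.40127 = 2.65202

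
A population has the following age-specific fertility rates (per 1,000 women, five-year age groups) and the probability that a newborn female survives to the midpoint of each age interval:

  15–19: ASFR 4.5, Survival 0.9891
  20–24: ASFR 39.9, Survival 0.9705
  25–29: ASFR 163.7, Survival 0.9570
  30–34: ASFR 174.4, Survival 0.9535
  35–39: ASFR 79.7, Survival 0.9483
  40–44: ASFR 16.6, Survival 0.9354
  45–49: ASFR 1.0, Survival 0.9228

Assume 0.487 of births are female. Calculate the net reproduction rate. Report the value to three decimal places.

Proportion female at birth = 0.487.
Each age group contributes 5 × ASFR × survival:
  15–19: 5 × 4.5/1000 × 0.9891 = 0.02225
  20–24: 5 × 39.9/1000 × 0.9705 = 0.19361
  25–29: 5 × 163.7/1000 × 0.9570 = 0.78330
  30–34: 5 × 174.4/1000 × 0.9535 = 0.83145
  35–39: 5 × 79.7/1000 × 0.9483 = 0.37790
  40–44: 5 × 16.6/1000 × 0.9354 = 0.07764
  45–49: 5 × 1.0/1000 × 0.9228 = 0.00461
Sum = 2.29076
NRR = 0.487 × 2.29076 = 1.11560

1.116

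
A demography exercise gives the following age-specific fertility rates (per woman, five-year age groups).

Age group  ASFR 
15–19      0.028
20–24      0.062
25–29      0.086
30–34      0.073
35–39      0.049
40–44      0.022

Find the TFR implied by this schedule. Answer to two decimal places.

Sum of ASFRs = 0.028 + 0.062 + 0.086 + 0.073 + 0.049 + 0.022 = 0.320
TFR = 5 × 0.320 = 1.6

1.60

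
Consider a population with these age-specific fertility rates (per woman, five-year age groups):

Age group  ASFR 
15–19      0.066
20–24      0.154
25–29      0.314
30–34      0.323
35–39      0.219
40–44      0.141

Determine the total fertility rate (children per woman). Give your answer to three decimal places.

Sum of ASFRs = 0.066 + 0.154 + 0.314 + 0.323 + 0.219 + 0.141 = 1.217
TFR = 5 × 1.217 = 6.085

6.085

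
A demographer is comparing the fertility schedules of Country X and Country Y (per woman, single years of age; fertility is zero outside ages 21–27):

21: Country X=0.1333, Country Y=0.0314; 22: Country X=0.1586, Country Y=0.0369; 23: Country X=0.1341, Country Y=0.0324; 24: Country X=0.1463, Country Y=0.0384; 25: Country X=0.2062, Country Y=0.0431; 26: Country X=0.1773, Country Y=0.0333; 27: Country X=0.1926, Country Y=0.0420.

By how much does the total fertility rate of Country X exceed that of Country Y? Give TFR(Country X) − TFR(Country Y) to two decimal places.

0.89

Country X:
  Sum of ASFRs = 0.1333 + 0.1586 + 0.1341 + 0.1463 + 0.2062 + 0.1773 + 0.1926 = 1.1484
  TFR = 1.1484
Country Y:
  Sum of ASFRs = 0.0314 + 0.0369 + 0.0324 + 0.0384 + 0.0431 + 0.0333 + 0.0420 = 0.2575
  TFR = 0.2575
Difference = 1.1484 − 0.2575 = 0.8909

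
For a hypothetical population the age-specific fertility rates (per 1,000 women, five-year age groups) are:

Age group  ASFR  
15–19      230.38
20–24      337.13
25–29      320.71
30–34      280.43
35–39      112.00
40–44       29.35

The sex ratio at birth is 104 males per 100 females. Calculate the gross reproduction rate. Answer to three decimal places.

Proportion female at birth = 100 / (100 + 104) = 0.49020.
Sum of ASFRs = 230.38 + 337.13 + 320.71 + 280.43 + 112.00 + 29.35 = 1310.00
TFR = 5 × 1310.00 / 1000 = 6.55
GRR = 0.49020 × 6.55 = 3.21081

3.211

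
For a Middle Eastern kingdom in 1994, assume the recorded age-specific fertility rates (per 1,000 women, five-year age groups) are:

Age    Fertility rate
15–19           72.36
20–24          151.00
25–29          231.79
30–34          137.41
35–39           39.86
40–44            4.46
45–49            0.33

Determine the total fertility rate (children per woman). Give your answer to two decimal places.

Sum of ASFRs = 72.36 + 151.00 + 231.79 + 137.41 + 39.86 + 4.46 + 0.33 = 637.21
TFR = 5 × 637.21 / 1000 = 3.18605

3.19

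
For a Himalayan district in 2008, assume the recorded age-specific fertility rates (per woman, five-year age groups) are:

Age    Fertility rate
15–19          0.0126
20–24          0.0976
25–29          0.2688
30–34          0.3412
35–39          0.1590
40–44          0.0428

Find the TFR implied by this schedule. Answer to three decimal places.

Sum of ASFRs = 0.0126 + 0.0976 + 0.2688 + 0.3412 + 0.1590 + 0.0428 = 0.9220
TFR = 5 × 0.9220 = 4.61

4.610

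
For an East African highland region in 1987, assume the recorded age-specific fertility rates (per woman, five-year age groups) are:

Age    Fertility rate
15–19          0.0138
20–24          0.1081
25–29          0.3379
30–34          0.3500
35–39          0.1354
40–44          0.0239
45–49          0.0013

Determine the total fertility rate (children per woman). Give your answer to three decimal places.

4.852

Sum of ASFRs = 0.0138 + 0.1081 + 0.3379 + 0.3500 + 0.1354 + 0.0239 + 0.0013 = 0.9704
TFR = 5 × 0.9704 = 4.852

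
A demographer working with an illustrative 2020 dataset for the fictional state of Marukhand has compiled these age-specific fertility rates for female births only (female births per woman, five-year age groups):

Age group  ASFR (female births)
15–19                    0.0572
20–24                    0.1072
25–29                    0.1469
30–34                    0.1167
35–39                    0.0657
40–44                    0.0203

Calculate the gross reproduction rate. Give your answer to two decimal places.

Sum of female ASFRs = 0.0572 + 0.1072 + 0.1469 + 0.1167 + 0.0657 + 0.0203 = 0.5140
GRR = 5 × 0.5140 = 2.57

2.57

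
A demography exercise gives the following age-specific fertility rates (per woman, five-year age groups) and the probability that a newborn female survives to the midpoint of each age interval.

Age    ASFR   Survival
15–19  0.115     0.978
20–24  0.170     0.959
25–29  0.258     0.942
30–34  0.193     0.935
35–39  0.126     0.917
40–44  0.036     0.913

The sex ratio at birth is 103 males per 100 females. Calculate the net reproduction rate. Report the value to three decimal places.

2.087

Proportion female at birth = 100 / (100 + 103) = 0.49261.
Survival-weighted fertility by age (5·fₓ·Sₓ):
  15–19: 5 × 0.115 × 0.978 = 0.56235
  20–24: 5 × 0.170 × 0.959 = 0.81515
  25–29: 5 × 0.258 × 0.942 = 1.21518
  30–34: 5 × 0.193 × 0.935 = 0.90228
  35–39: 5 × 0.126 × 0.917 = 0.57771
  40–44: 5 × 0.036 × 0.913 = 0.16434
Sum = 4.23701
NRR = 0.49261 × 4.23701 = 2.08719
NRR > 1, so each generation more than replaces itself.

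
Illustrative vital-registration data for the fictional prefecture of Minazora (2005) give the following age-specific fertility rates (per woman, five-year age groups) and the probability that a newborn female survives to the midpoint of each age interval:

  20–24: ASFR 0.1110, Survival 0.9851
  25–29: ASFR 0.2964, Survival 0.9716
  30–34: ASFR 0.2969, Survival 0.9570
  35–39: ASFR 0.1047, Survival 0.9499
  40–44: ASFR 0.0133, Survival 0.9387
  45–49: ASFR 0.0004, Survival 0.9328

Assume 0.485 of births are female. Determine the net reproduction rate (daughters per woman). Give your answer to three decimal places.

1.925

Proportion female at birth = 0.485.
Per-age-group product (5 × ASFR × survival probability):
  20–24: 5 × 0.1110 × 0.9851 = 0.54673
  25–29: 5 × 0.2964 × 0.9716 = 1.43991
  30–34: 5 × 0.2969 × 0.9570 = 1.42067
  35–39: 5 × 0.1047 × 0.9499 = 0.49727
  40–44: 5 × 0.0133 × 0.9387 = 0.06242
  45–49: 5 × 0.0004 × 0.9328 = 0.00187
Sum = 3.96887
NRR = 0.485 × 3.96887 = 1.92490
With NRR above 1 the population is above replacement fertility.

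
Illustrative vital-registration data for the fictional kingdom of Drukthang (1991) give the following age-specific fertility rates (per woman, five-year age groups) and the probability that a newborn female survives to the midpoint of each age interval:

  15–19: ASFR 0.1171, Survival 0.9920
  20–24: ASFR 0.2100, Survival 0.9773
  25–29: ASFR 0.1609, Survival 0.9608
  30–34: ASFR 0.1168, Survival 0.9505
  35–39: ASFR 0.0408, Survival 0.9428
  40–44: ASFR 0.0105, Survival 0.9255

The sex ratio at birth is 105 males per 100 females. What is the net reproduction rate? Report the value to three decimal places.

1.549

Proportion female at birth = 100 / (100 + 105) = 0.48780.
Each age group contributes 5 × ASFR × survival:
  15–19: 5 × 0.1171 × 0.9920 = 0.58082
  20–24: 5 × 0.2100 × 0.9773 = 1.02617
  25–29: 5 × 0.1609 × 0.9608 = 0.77296
  30–34: 5 × 0.1168 × 0.9505 = 0.55509
  35–39: 5 × 0.0408 × 0.9428 = 0.19233
  40–44: 5 × 0.0105 × 0.9255 = 0.04859
Sum = 3.17596
NRR = 0.48780 × 3.17596 = 1.54923
An NRR exceeding 1 indicates intrinsic growth under these rates.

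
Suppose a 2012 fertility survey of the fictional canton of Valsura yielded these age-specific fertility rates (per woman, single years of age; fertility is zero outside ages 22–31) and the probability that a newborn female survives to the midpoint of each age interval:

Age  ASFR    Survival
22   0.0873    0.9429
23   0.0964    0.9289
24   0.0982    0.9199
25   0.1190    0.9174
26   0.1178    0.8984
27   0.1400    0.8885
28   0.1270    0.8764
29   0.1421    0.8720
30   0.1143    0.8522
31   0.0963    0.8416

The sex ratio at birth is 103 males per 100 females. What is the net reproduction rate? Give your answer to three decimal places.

Proportion female at birth = 100 / (100 + 103) = 0.49261.
Per-age-group product (1 × ASFR × survival probability):
  22: 1 × 0.0873 × 0.9429 = 0.08232
  23: 1 × 0.0964 × 0.9289 = 0.08955
  24: 1 × 0.0982 × 0.9199 = 0.09033
  25: 1 × 0.1190 × 0.9174 = 0.10917
  26: 1 × 0.1178 × 0.8984 = 0.10583
  27: 1 × 0.1400 × 0.8885 = 0.12439
  28: 1 × 0.1270 × 0.8764 = 0.11130
  29: 1 × 0.1421 × 0.8720 = 0.12391
  30: 1 × 0.1143 × 0.8522 = 0.09741
  31: 1 × 0.0963 × 0.8416 = 0.08105
Sum = 1.01526
NRR = 0.49261 × 1.01526 = 0.50013

0.500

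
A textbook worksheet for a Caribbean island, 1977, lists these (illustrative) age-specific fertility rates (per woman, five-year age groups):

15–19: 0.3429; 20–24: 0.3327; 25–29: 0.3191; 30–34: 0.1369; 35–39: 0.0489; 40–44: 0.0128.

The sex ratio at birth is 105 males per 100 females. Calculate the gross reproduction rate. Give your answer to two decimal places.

2.91

Proportion female at birth = 100 / (100 + 105) = 0.48780.
Sum of ASFRs = 0.3429 + 0.3327 + 0.3191 + 0.1369 + 0.0489 + 0.0128 = 1.1933
TFR = 5 × 1.1933 = 5.9665
GRR = 0.48780 × 5.9665 = 2.91046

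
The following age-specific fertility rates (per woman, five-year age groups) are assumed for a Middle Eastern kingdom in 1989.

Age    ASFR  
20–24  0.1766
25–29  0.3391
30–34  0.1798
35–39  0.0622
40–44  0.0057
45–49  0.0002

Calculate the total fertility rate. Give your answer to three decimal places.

3.818

Sum of ASFRs = 0.1766 + 0.3391 + 0.1798 + 0.0622 + 0.0057 + 0.0002 = 0.7636
TFR = 5 × 0.7636 = 3.818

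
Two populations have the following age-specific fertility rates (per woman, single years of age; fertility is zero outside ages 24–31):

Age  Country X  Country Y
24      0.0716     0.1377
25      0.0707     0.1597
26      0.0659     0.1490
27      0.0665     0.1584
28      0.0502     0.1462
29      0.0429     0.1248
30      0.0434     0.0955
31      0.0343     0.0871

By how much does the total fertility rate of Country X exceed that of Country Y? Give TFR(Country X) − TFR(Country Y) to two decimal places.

Country X:
  Sum of ASFRs = 0.0716 + 0.0707 + 0.0659 + 0.0665 + 0.0502 + 0.0429 + 0.0434 + 0.0343 = 0.4455
  TFR = 0.4455
Country Y:
  Sum of ASFRs = 0.1377 + 0.1597 + 0.1490 + 0.1584 + 0.1462 + 0.1248 + 0.0955 + 0.0871 = 1.0584
  TFR = 1.0584
Difference = 0.4455 − 1.0584 = -0.6129

-0.61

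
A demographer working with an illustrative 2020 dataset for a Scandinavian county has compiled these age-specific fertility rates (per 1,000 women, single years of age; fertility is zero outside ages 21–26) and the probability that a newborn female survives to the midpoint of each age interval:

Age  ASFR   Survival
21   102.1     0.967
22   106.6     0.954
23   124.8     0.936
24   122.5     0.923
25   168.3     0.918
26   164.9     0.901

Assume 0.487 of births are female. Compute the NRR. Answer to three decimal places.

Proportion female at birth = 0.487.
Per-age-group product (1 × ASFR × survival probability):
  21: 1 × 102.1/1000 × 0.967 = 0.09873
  22: 1 × 106.6/1000 × 0.954 = 0.10170
  23: 1 × 124.8/1000 × 0.936 = 0.11681
  24: 1 × 122.5/1000 × 0.923 = 0.11307
  25: 1 × 168.3/1000 × 0.918 = 0.15450
  26: 1 × 164.9/1000 × 0.901 = 0.14857
Sum = 0.73338
NRR = 0.487 × 0.73338 = 0.35716

0.357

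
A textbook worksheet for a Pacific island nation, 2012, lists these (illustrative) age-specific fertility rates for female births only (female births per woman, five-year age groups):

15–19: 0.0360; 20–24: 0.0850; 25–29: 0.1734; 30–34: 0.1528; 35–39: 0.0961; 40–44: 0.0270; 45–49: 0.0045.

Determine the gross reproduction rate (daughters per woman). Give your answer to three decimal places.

Sum of female ASFRs = 0.0360 + 0.0850 + 0.1734 + 0.1528 + 0.0961 + 0.0270 + 0.0045 = 0.5748
GRR = 5 × 0.5748 = 2.874

2.874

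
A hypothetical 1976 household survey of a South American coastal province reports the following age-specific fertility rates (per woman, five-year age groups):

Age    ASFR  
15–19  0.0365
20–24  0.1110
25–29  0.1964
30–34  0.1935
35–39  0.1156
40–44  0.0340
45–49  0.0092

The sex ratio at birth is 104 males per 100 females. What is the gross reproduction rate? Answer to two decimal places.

1.71

Proportion female at birth = 100 / (100 + 104) = 0.49020.
Sum of ASFRs = 0.0365 + 0.1110 + 0.1964 + 0.1935 + 0.1156 + 0.0340 + 0.0092 = 0.6962
TFR = 5 × 0.6962 = 3.481
GRR = 0.49020 × 3.481 = 1.70639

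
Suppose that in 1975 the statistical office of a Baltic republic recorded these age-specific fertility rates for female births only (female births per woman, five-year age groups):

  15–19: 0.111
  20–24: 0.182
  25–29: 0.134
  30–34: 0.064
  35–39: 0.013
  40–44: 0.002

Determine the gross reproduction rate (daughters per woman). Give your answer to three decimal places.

Sum of female ASFRs = 0.111 + 0.182 + 0.134 + 0.064 + 0.013 + 0.002 = 0.506
GRR = 5 × 0.506 = 2.53

2.530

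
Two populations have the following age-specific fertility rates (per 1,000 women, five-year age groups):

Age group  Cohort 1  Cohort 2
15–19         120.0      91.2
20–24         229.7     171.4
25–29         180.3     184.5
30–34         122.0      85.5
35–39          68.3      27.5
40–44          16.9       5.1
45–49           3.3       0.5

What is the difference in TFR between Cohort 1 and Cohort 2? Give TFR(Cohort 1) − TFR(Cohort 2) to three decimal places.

0.874

Cohort 1:
  Sum of ASFRs = 120.0 + 229.7 + 180.3 + 122.0 + 68.3 + 16.9 + 3.3 = 740.5
  TFR = 5 × 740.5 / 1000 = 3.7025
Cohort 2:
  Sum of ASFRs = 91.2 + 171.4 + 184.5 + 85.5 + 27.5 + 5.1 + 0.5 = 565.7
  TFR = 5 × 565.7 / 1000 = 2.8285
Difference = 3.7025 − 2.8285 = 0.874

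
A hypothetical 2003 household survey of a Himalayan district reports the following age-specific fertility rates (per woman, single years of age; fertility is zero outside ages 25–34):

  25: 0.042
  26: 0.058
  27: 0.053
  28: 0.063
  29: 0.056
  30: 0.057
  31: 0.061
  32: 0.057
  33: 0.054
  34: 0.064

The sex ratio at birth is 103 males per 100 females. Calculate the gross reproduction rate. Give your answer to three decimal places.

0.278

Proportion female at birth = 100 / (100 + 103) = 0.49261.
Sum of ASFRs = 0.042 + 0.058 + 0.053 + 0.063 + 0.056 + 0.057 + 0.061 + 0.057 + 0.054 + 0.064 = 0.565
TFR = 0.565
GRR = 0.49261 × 0.565 = 0.27832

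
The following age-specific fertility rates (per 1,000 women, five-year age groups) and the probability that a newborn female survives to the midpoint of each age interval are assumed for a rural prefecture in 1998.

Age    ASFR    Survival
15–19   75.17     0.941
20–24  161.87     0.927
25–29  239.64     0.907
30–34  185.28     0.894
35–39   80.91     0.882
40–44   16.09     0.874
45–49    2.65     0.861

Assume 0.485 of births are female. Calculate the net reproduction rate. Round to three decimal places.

1.677

Proportion female at birth = 0.485.
Weighting each age-specific rate by interval width and survival:
  15–19: 5 × 75.17/1000 × 0.941 = 0.35367
  20–24: 5 × 161.87/1000 × 0.927 = 0.75027
  25–29: 5 × 239.64/1000 × 0.907 = 1.08677
  30–34: 5 × 185.28/1000 × 0.894 = 0.82820
  35–39: 5 × 80.91/1000 × 0.882 = 0.35681
  40–44: 5 × 16.09/1000 × 0.874 = 0.07031
  45–49: 5 × 2.65/1000 × 0.861 = 0.01141
Sum = 3.45744
NRR = 0.485 × 3.45744 = 1.67686
NRR > 1, so each generation more than replaces itself.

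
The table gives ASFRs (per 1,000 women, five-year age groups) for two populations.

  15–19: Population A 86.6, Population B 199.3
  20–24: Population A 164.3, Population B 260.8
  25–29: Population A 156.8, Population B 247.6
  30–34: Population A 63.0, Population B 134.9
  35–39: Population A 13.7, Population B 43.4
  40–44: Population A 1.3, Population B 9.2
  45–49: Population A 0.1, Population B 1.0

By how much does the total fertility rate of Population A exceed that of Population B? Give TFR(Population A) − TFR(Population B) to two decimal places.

Population A:
  Sum of ASFRs = 86.6 + 164.3 + 156.8 + 63.0 + 13.7 + 1.3 + 0.1 = 485.8
  TFR = 5 × 485.8 / 1000 = 2.429
Population B:
  Sum of ASFRs = 199.3 + 260.8 + 247.6 + 134.9 + 43.4 + 9.2 + 1.0 = 896.2
  TFR = 5 × 896.2 / 1000 = 4.481
Difference = 2.429 − 4.481 = -2.052

-2.05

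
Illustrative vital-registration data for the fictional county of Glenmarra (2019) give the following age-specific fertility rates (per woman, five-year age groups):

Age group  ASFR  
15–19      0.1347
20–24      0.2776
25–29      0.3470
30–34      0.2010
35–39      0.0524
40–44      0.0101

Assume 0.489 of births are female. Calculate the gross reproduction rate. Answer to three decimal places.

Proportion female at birth = 0.489.
Sum of ASFRs = 0.1347 + 0.2776 + 0.3470 + 0.2010 + 0.0524 + 0.0101 = 1.0228
TFR = 5 × 1.0228 = 5.114
GRR = 0.489 × 5.114 = 2.50075

2.501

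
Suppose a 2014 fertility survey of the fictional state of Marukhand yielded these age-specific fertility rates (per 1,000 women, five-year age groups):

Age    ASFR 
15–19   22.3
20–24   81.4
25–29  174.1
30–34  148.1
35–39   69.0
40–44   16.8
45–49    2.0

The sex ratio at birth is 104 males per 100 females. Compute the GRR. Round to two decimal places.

Proportion female at birth = 100 / (100 + 104) = 0.49020.
Sum of ASFRs = 22.3 + 81.4 + 174.1 + 148.1 + 69.0 + 16.8 + 2.0 = 513.7
TFR = 5 × 513.7 / 1000 = 2.5685
GRR = 0.49020 × 2.5685 = 1.25908

1.26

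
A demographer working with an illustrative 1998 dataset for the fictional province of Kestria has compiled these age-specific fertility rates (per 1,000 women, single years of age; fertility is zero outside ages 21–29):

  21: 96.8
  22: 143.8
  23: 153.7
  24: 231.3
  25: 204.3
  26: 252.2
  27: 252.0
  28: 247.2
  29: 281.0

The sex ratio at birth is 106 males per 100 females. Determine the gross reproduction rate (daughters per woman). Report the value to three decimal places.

0.904

Proportion female at birth = 100 / (100 + 106) = 0.48544.
Sum of ASFRs = 96.8 + 143.8 + 153.7 + 231.3 + 204.3 + 252.2 + 252.0 + 247.2 + 281.0 = 1862.3
TFR = 1862.3 / 1000 = 1.8623
GRR = 0.48544 × 1.8623 = 0.90403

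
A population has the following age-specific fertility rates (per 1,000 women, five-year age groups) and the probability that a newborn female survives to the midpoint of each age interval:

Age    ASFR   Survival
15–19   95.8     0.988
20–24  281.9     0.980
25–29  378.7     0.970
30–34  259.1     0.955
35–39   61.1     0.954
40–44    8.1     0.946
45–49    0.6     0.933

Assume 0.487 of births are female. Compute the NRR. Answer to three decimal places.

2.562

Proportion female at birth = 0.487.
Each age group contributes 5 × ASFR × survival:
  15–19: 5 × 95.8/1000 × 0.988 = 0.47325
  20–24: 5 × 281.9/1000 × 0.980 = 1.38131
  25–29: 5 × 378.7/1000 × 0.970 = 1.83670
  30–34: 5 × 259.1/1000 × 0.955 = 1.23720
  35–39: 5 × 61.1/1000 × 0.954 = 0.29145
  40–44: 5 × 8.1/1000 × 0.946 = 0.03831
  45–49: 5 × 0.6/1000 × 0.933 = 0.00280
Sum = 5.26102
NRR = 0.487 × 5.26102 = 2.56212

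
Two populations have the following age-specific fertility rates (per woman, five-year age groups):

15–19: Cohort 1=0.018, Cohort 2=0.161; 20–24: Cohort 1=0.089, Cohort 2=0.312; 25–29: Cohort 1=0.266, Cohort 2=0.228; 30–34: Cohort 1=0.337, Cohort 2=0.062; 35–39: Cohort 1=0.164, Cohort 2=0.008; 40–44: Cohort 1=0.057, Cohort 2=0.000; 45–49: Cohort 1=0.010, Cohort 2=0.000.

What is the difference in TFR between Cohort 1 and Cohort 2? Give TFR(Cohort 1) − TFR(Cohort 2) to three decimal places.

Cohort 1:
  Sum of ASFRs = 0.018 + 0.089 + 0.266 + 0.337 + 0.164 + 0.057 + 0.010 = 0.941
  TFR = 5 × 0.941 = 4.705
Cohort 2:
  Sum of ASFRs = 0.161 + 0.312 + 0.228 + 0.062 + 0.008 + 0.000 + 0.000 = 0.771
  TFR = 5 × 0.771 = 3.855
Difference = 4.705 − 3.855 = 0.85

0.850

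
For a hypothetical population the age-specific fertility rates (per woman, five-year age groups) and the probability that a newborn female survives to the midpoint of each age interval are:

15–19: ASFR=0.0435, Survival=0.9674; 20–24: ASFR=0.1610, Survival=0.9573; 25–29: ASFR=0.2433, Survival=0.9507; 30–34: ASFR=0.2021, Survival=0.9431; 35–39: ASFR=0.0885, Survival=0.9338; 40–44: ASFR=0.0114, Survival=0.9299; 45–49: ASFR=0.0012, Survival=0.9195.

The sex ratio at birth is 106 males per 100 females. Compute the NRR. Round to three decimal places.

Proportion female at birth = 100 / (100 + 106) = 0.48544.
Survival-weighted fertility by age (5·fₓ·Sₓ):
  15–19: 5 × 0.0435 × 0.9674 = 0.21041
  20–24: 5 × 0.1610 × 0.9573 = 0.77063
  25–29: 5 × 0.2433 × 0.9507 = 1.15653
  30–34: 5 × 0.2021 × 0.9431 = 0.95300
  35–39: 5 × 0.0885 × 0.9338 = 0.41321
  40–44: 5 × 0.0114 × 0.9299 = 0.05300
  45–49: 5 × 0.0012 × 0.9195 = 0.00552
Sum = 3.56230
NRR = 0.48544 × 3.56230 = 1.72928

1.729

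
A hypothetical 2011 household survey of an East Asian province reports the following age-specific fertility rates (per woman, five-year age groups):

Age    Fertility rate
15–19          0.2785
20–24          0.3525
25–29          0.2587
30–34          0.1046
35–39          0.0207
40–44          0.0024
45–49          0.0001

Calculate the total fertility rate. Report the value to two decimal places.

5.09

Sum of ASFRs = 0.2785 + 0.3525 + 0.2587 + 0.1046 + 0.0207 + 0.0024 + 0.0001 = 1.0175
TFR = 5 × 1.0175 = 5.0875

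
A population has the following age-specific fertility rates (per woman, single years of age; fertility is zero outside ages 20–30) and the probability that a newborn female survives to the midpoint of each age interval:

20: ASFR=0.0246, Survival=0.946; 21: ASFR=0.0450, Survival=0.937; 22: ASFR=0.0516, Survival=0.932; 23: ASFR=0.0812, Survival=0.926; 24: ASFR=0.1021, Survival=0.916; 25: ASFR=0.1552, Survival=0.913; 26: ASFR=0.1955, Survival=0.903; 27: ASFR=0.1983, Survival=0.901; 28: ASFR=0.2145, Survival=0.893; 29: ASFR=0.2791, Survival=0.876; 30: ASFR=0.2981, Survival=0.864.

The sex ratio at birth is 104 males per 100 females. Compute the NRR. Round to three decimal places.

Proportion female at birth = 100 / (100 + 104) = 0.49020.
Each age group contributes 1 × ASFR × survival:
  20: 1 × 0.0246 × 0.946 = 0.02327
  21: 1 × 0.0450 × 0.937 = 0.04217
  22: 1 × 0.0516 × 0.932 = 0.04809
  23: 1 × 0.0812 × 0.926 = 0.07519
  24: 1 × 0.1021 × 0.916 = 0.09352
  25: 1 × 0.1552 × 0.913 = 0.14170
  26: 1 × 0.1955 × 0.903 = 0.17654
  27: 1 × 0.1983 × 0.901 = 0.17867
  28: 1 × 0.2145 × 0.893 = 0.19155
  29: 1 × 0.2791 × 0.876 = 0.24449
  30: 1 × 0.2981 × 0.864 = 0.25756
Sum = 1.47275
NRR = 0.49020 × 1.47275 = 0.72194
An NRR under 1 implies long-run decline under these rates.

0.722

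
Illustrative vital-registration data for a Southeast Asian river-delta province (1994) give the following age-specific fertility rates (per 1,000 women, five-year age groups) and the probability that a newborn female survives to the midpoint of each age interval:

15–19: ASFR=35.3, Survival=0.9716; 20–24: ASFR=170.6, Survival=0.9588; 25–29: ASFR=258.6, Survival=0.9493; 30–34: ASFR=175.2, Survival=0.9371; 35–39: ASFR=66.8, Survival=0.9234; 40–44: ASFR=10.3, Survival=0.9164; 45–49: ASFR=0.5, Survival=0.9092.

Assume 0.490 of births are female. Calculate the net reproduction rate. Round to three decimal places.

1.664

Proportion female at birth = 0.490.
Each age group contributes 5 × ASFR × survival:
  15–19: 5 × 35.3/1000 × 0.9716 = 0.17149
  20–24: 5 × 170.6/1000 × 0.9588 = 0.81786
  25–29: 5 × 258.6/1000 × 0.9493 = 1.22744
  30–34: 5 × 175.2/1000 × 0.9371 = 0.82090
  35–39: 5 × 66.8/1000 × 0.9234 = 0.30842
  40–44: 5 × 10.3/1000 × 0.9164 = 0.04719
  45–49: 5 × 0.5/1000 × 0.9092 = 0.00227
Sum = 3.39557
NRR = 0.490 × 3.39557 = 1.66383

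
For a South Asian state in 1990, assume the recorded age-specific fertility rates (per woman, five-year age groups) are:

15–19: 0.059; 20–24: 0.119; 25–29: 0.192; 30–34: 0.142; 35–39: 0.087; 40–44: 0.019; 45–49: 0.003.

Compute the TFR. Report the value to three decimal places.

3.105

Sum of ASFRs = 0.059 + 0.119 + 0.192 + 0.142 + 0.087 + 0.019 + 0.003 = 0.621
TFR = 5 × 0.621 = 3.105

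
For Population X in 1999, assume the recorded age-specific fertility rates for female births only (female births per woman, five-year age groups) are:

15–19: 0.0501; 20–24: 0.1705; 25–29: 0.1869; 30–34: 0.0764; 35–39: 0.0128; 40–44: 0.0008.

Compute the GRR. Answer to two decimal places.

Sum of female ASFRs = 0.0501 + 0.1705 + 0.1869 + 0.0764 + 0.0128 + 0.0008 = 0.4975
GRR = 5 × 0.4975 = 2.4875

2.49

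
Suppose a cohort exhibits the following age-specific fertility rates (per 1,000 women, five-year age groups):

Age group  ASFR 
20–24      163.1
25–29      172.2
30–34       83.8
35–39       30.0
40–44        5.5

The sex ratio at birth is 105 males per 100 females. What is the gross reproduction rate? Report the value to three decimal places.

Proportion female at birth = 100 / (100 + 105) = 0.48780.
Sum of ASFRs = 163.1 + 172.2 + 83.8 + 30.0 + 5.5 = 454.6
TFR = 5 × 454.6 / 1000 = 2.273
GRR = 0.48780 × 2.273 = 1.10877

1.109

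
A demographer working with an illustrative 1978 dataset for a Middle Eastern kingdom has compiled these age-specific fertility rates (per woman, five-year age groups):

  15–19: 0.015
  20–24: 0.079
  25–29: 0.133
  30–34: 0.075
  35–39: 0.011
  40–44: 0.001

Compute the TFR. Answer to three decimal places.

1.570

Sum of ASFRs = 0.015 + 0.079 + 0.133 + 0.075 + 0.011 + 0.001 = 0.314
TFR = 5 × 0.314 = 1.57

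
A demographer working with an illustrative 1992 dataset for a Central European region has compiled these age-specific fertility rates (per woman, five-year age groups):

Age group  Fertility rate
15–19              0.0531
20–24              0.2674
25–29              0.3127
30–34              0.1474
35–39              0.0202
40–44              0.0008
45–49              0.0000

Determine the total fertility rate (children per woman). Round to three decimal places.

4.008

Sum of ASFRs = 0.0531 + 0.2674 + 0.3127 + 0.1474 + 0.0202 + 0.0008 + 0.0000 = 0.8016
TFR = 5 × 0.8016 = 4.008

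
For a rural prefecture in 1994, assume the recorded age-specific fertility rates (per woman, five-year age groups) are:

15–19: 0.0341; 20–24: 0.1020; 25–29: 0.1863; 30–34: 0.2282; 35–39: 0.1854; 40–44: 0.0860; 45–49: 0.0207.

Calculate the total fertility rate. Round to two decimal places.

Sum of ASFRs = 0.0341 + 0.1020 + 0.1863 + 0.2282 + 0.1854 + 0.0860 + 0.0207 = 0.8427
TFR = 5 × 0.8427 = 4.2135

4.21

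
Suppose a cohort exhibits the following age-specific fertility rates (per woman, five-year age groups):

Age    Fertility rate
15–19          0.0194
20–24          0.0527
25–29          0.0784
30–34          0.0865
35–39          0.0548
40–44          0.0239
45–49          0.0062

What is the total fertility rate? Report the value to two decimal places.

1.61

Sum of ASFRs = 0.0194 + 0.0527 + 0.0784 + 0.0865 + 0.0548 + 0.0239 + 0.0062 = 0.3219
TFR = 5 × 0.3219 = 1.6095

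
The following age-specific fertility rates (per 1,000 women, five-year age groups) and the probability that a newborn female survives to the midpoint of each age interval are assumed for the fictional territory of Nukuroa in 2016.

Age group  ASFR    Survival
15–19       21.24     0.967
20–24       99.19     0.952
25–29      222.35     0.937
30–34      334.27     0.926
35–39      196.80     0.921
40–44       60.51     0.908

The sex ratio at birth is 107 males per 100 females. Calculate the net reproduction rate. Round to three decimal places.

2.099

Proportion female at birth = 100 / (100 + 107) = 0.48309.
Survival-weighted fertility by age (5·fₓ·Sₓ):
  15–19: 5 × 21.24/1000 × 0.967 = 0.10270
  20–24: 5 × 99.19/1000 × 0.952 = 0.47214
  25–29: 5 × 222.35/1000 × 0.937 = 1.04171
  30–34: 5 × 334.27/1000 × 0.926 = 1.54767
  35–39: 5 × 196.80/1000 × 0.921 = 0.90626
  40–44: 5 × 60.51/1000 × 0.908 = 0.27472
Sum = 4.34520
NRR = 0.48309 × 4.34520 = 2.09912
NRR > 1, so each generation more than replaces itself.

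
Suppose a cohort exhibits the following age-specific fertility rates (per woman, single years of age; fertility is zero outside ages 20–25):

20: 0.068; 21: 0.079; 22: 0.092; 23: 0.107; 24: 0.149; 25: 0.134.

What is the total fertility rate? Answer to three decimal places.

0.629

Sum of ASFRs = 0.068 + 0.079 + 0.092 + 0.107 + 0.149 + 0.134 = 0.629
TFR = 0.629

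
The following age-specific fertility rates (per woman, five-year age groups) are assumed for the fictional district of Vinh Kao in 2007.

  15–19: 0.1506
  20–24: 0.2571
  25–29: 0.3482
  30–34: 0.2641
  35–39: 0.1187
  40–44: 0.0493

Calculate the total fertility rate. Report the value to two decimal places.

Sum of ASFRs = 0.1506 + 0.2571 + 0.3482 + 0.2641 + 0.1187 + 0.0493 = 1.1880
TFR = 5 × 1.1880 = 5.94

5.94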